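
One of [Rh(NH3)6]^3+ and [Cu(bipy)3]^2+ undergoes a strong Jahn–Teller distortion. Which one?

[Cu(bipy)3]^2+

[Rh(NH3)6]^3+: Summing ligand charges against the +3 overall charge gives an oxidation state of +3 for rhodium. Rh sits in group 9, so the d-electron count is 9 − 3 = 6. A 4d ion has a large Δₒ and is invariably low-spin. The d⁶ configuration leaves the e_g set evenly filled (or empty) — no strong Jahn–Teller driving force.
[Cu(bipy)3]^2+: Ligand charges: 2,2′-bipyridine is neutral. With an overall charge of +2 the copper centre must be in the +2 oxidation state. Group 11 minus oxidation state 2 gives a d⁹ configuration. The t₂g⁶e_g³ configuration has an unevenly filled e_g set; the Jahn–Teller theorem predicts a tetragonal distortion (typically axial elongation) to lift the degeneracy.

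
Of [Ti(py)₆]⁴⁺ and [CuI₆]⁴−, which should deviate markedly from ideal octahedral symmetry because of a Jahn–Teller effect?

[Ti(py)₆]⁴⁺: Ligand charges: pyridine is neutral. With an overall charge of +4 the titanium centre must be in the +4 oxidation state. Group 4 minus oxidation state 4 gives a d⁰ configuration. The d⁰ configuration leaves the e_g set evenly filled (or empty) — no strong Jahn–Teller driving force.
[CuI₆]⁴−: Ligand charges: each iodide is −1. With an overall charge of −4 the copper centre must be in the +2 oxidation state. Group 11 minus oxidation state 2 gives a d⁹ configuration. The t₂g⁶e_g³ configuration has an unevenly filled e_g set; the Jahn–Teller theorem predicts a tetragonal distortion (typically axial elongation) to lift the degeneracy.

[CuI₆]⁴−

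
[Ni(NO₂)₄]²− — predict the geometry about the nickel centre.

Ligand charges: each nitro (N-bound nitrite) is −1. With an overall charge of −2 the nickel centre must be in the +2 oxidation state.
Nickel is a group-10 element; Ni(II) is therefore d⁸.
With 4 monodentate ligands the coordination number is 4.
Nitro (N-bound nitrite) is a strong-field ligand (high in the spectrochemical series).
A 3d d⁸ ion with strong-field ligands gains enough CFSE to favour square planar over tetrahedral.

square planar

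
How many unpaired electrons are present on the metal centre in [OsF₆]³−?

1

Summing ligand charges against the −3 overall charge gives an oxidation state of +3 for osmium.
Group 8 minus oxidation state 3 gives a d⁵ configuration.
The spin state decides the count: a 5d ion has a large Δₒ and is invariably low-spin.
An octahedral low-spin d⁵ ion is t₂g⁵e_g⁰, giving 1 unpaired electron.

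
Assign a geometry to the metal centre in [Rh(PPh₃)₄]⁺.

Summing ligand charges against the +1 overall charge gives an oxidation state of +1 for rhodium.
Group 9 minus oxidation state 1 gives a d⁸ configuration.
With 4 monodentate ligands the coordination number is 4.
A 4d d⁸ ion has a large crystal-field splitting; square planar leaves the high-energy d_{x²−y²} orbital empty and maximises CFSE.

square planar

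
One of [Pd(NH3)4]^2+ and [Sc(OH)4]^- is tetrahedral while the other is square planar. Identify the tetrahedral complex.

For [Pd(NH3)4]^2+: Ligand charges: ammonia is neutral. With an overall charge of +2 the palladium centre must be in the +2 oxidation state. Palladium is a group-10 element; Pd(II) is therefore d⁸. A 4d d⁸ ion has a large crystal-field splitting; square planar leaves the high-energy d_{x²−y²} orbital empty and maximises CFSE. → square planar.
For [Sc(OH)4]^-: Each hydroxide is −1; balancing the −1 overall charge requires Sc(III). Group 3 minus oxidation state 3 gives a d⁰ configuration. A d⁰ ion has no crystal-field stabilisation preference between square planar and tetrahedral, so four ligands adopt the sterically favoured tetrahedral geometry. → tetrahedral.

[Sc(OH)4]^-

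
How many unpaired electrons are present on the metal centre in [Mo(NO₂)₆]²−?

Each nitro (N-bound nitrite) is −1; balancing the −2 overall charge requires Mo(IV).
Mo sits in group 6, so the d-electron count is 6 − 4 = 2.
In an octahedral field the d² configuration is t₂g²e_g⁰ (only one arrangement possible), giving 2 unpaired electrons.

2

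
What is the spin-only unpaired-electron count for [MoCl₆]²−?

Each chloride is −1; balancing the −2 overall charge requires Mo(IV).
Group 6 minus oxidation state 4 gives a d² configuration.
In an octahedral field the d² configuration is t₂g²e_g⁰ (only one arrangement possible), giving 2 unpaired electrons.

2 unpaired electrons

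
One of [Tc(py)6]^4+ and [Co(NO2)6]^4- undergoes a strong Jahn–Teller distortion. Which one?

[Co(NO2)6]^4-

[Tc(py)6]^4+: Summing ligand charges against the +4 overall charge gives an oxidation state of +4 for technetium. Group 7 minus oxidation state 4 gives a d³ configuration. The d³ configuration leaves the e_g set evenly filled (or empty) — no strong Jahn–Teller driving force.
[Co(NO2)6]^4-: Each nitro (N-bound nitrite) is −1; balancing the −4 overall charge requires Co(II). Cobalt is a group-9 element; Co(II) is therefore d⁷. Nitro (N-bound nitrite) is a strong-field ligand (high in the spectrochemical series) for a first-row metal, so the complex is low-spin. The t₂g⁶e_g¹ (low-spin) configuration has an unevenly filled e_g set; the Jahn–Teller theorem predicts a tetragonal distortion (typically axial elongation) to lift the degeneracy.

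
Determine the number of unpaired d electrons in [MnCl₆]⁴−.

Ligand charges: each chloride is −1. With an overall charge of −4 the manganese centre must be in the +2 oxidation state.
Mn sits in group 7, so the d-electron count is 7 − 2 = 5.
The spin state decides the count: Chloride is a weak-field ligand for a first-row metal, so the complex is high-spin.
An octahedral high-spin d⁵ ion is t₂g³e_g², giving 5 unpaired electrons.

5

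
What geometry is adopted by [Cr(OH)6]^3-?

octahedral

Ligand charges: each hydroxide is −1. With an overall charge of −3 the chromium centre must be in the +3 oxidation state.
Cr sits in group 6, so the d-electron count is 6 − 3 = 3.
With 6 monodentate ligands the coordination number is 6.
Six donors around a single metal centre give an octahedral coordination sphere.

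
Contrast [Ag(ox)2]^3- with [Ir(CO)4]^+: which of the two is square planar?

[Ir(CO)4]^+

For [Ag(ox)2]^3-: Each oxalate is −2; balancing the −3 overall charge requires Ag(I). Ag sits in group 11, so the d-electron count is 11 − 1 = 10. A d¹⁰ ion has no crystal-field stabilisation preference between square planar and tetrahedral, so four ligands adopt the sterically favoured tetrahedral geometry. → tetrahedral.
For [Ir(CO)4]^+: Carbonyl is neutral; balancing the +1 overall charge requires Ir(I). Group 9 minus oxidation state 1 gives a d⁸ configuration. A 5d d⁸ ion has a large crystal-field splitting; square planar leaves the high-energy d_{x²−y²} orbital empty and maximises CFSE. → square planar.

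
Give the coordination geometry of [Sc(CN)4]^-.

Summing ligand charges against the −1 overall charge gives an oxidation state of +3 for scandium.
Sc sits in group 3, so the d-electron count is 3 − 3 = 0.
Coordination number: 4.
A d⁰ ion has no crystal-field stabilisation preference between square planar and tetrahedral, so four ligands adopt the sterically favoured tetrahedral geometry.

tetrahedral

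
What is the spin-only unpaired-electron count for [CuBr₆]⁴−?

1 unpaired electron

Each bromide is −1; balancing the −4 overall charge requires Cu(II).
Group 11 minus oxidation state 2 gives a d⁹ configuration.
In an octahedral field the d⁹ configuration is t₂g⁶e_g³ (only one arrangement possible), giving 1 unpaired electron.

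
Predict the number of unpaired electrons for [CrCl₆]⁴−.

Summing ligand charges against the −4 overall charge gives an oxidation state of +2 for chromium.
Chromium is a group-6 element; Cr(II) is therefore d⁴.
The spin state decides the count: Chloride is a weak-field ligand for a first-row metal, so the complex is high-spin.
An octahedral high-spin d⁴ ion is t₂g³e_g¹, giving 4 unpaired electrons.

4 unpaired electrons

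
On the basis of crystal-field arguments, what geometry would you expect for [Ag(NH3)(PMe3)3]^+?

tetrahedral

Ammonia is neutral; trimethylphosphine is neutral; balancing the +1 overall charge requires Ag(I).
Ag sits in group 11, so the d-electron count is 11 − 1 = 10.
Coordination number: 4.
A d¹⁰ ion has no crystal-field stabilisation preference between square planar and tetrahedral, so four ligands adopt the sterically favoured tetrahedral geometry.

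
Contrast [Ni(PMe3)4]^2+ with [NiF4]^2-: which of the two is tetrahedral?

[NiF4]^2-

For [Ni(PMe3)4]^2+: Summing ligand charges against the +2 overall charge gives an oxidation state of +2 for nickel. Group 10 minus oxidation state 2 gives a d⁸ configuration. Trimethylphosphine is a strong-field ligand (high in the spectrochemical series). A 3d d⁸ ion with strong-field ligands gains enough CFSE to favour square planar over tetrahedral. → square planar.
For [NiF4]^2-: Summing ligand charges against the −2 overall charge gives an oxidation state of +2 for nickel. Nickel is a group-10 element; Ni(II) is therefore d⁸. Fluoride is a weak-field ligand. With weak-field ligands the CFSE gain from square planar is small, so a 3d d⁸ ion takes the sterically preferred tetrahedral geometry. → tetrahedral.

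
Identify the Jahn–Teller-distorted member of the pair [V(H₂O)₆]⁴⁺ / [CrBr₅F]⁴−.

[CrBr₅F]⁴−

[V(H₂O)₆]⁴⁺: Ligand charges: water is neutral. With an overall charge of +4 the vanadium centre must be in the +4 oxidation state. Group 5 minus oxidation state 4 gives a d¹ configuration. The d¹ configuration leaves the e_g set evenly filled (or empty) — no strong Jahn–Teller driving force.
[CrBr₅F]⁴−: Ligand charges: each bromide is −1; each fluoride is −1. With an overall charge of −4 the chromium centre must be in the +2 oxidation state. Chromium is a group-6 element; Cr(II) is therefore d⁴. Bromide and fluoride are weak-field ligands for a first-row metal, so the complex is high-spin. The t₂g³e_g¹ (high-spin) configuration has an unevenly filled e_g set; the Jahn–Teller theorem predicts a tetragonal distortion (typically axial elongation) to lift the degeneracy.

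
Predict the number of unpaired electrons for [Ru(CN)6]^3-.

1

Ligand charges: each cyanide is −1. With an overall charge of −3 the ruthenium centre must be in the +3 oxidation state.
Ruthenium is a group-8 element; Ru(III) is therefore d⁵.
The spin state decides the count: a 4d ion has a large Δₒ and is invariably low-spin.
An octahedral low-spin d⁵ ion is t₂g⁵e_g⁰, giving 1 unpaired electron.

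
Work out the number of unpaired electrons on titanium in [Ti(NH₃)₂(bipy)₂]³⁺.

1 unpaired electron

Ligand charges: ammonia is neutral; 2,2′-bipyridine is neutral. With an overall charge of +3 the titanium centre must be in the +3 oxidation state.
Group 4 minus oxidation state 3 gives a d¹ configuration.
Counting donor atoms: 2×ammonia (monodentate) → 2 donors; 2×2,2′-bipyridine (bidentate) → 4 donors. Coordination number = 6.
In an octahedral field the d¹ configuration is t₂g¹e_g⁰ (only one arrangement possible), giving 1 unpaired electron.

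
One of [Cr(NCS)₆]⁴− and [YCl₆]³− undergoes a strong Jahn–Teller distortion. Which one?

[Cr(NCS)₆]⁴−: Summing ligand charges against the −4 overall charge gives an oxidation state of +2 for chromium. Chromium is a group-6 element; Cr(II) is therefore d⁴. Isothiocyanate is a weak-field ligand for a first-row metal, so the complex is high-spin. The t₂g³e_g¹ (high-spin) configuration has an unevenly filled e_g set; the Jahn–Teller theorem predicts a tetragonal distortion (typically axial elongation) to lift the degeneracy.
[YCl₆]³−: Ligand charges: each chloride is −1. With an overall charge of −3 the yttrium centre must be in the +3 oxidation state. Yttrium is a group-3 element; Y(III) is therefore d⁰. The d⁰ configuration leaves the e_g set evenly filled (or empty) — no strong Jahn–Teller driving force.

[Cr(NCS)₆]⁴−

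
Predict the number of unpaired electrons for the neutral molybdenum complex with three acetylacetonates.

3 unpaired electrons

Summing ligand charges against the 0 overall charge gives an oxidation state of +3 for molybdenum.
Mo sits in group 6, so the d-electron count is 6 − 3 = 3.
Counting donor atoms: 3×acetylacetonate (bidentate) → 6 donors. Coordination number = 6.
In an octahedral field the d³ configuration is t₂g³e_g⁰ (only one arrangement possible), giving 3 unpaired electrons.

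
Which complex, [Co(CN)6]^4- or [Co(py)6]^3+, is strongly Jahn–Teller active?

[Co(CN)6]^4-

[Co(CN)6]^4-: Summing ligand charges against the −4 overall charge gives an oxidation state of +2 for cobalt. Group 9 minus oxidation state 2 gives a d⁷ configuration. Cyanide is a strong-field ligand (high in the spectrochemical series) for a first-row metal, so the complex is low-spin. The t₂g⁶e_g¹ (low-spin) configuration has an unevenly filled e_g set; the Jahn–Teller theorem predicts a tetragonal distortion (typically axial elongation) to lift the degeneracy.
[Co(py)6]^3+: Summing ligand charges against the +3 overall charge gives an oxidation state of +3 for cobalt. Cobalt is a group-9 element; Co(III) is therefore d⁶. Co(III) has an exceptionally large octahedral splitting and is low-spin with essentially every ligand except fluoride. The d⁶ configuration leaves the e_g set evenly filled (or empty) — no strong Jahn–Teller driving force.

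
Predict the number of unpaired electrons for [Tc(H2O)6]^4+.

3

Water is neutral; balancing the +4 overall charge requires Tc(IV).
Technetium is a group-7 element; Tc(IV) is therefore d³.
In an octahedral field the d³ configuration is t₂g³e_g⁰ (only one arrangement possible), giving 3 unpaired electrons.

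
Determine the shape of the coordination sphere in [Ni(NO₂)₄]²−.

Summing ligand charges against the −2 overall charge gives an oxidation state of +2 for nickel.
Ni sits in group 10, so the d-electron count is 10 − 2 = 8.
Coordination number: 4.
Nitro (N-bound nitrite) is a strong-field ligand (high in the spectrochemical series).
A 3d d⁸ ion with strong-field ligands gains enough CFSE to favour square planar over tetrahedral.

square planar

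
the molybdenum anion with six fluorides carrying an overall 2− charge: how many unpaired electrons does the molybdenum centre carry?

Each fluoride is −1; balancing the −2 overall charge requires Mo(IV).
Mo sits in group 6, so the d-electron count is 6 − 4 = 2.
In an octahedral field the d² configuration is t₂g²e_g⁰ (only one arrangement possible), giving 2 unpaired electrons.

2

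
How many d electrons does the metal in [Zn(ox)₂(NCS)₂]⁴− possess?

d¹⁰

Summing ligand charges against the −4 overall charge gives an oxidation state of +2 for zinc.
Zn sits in group 12, so the d-electron count is 12 − 2 = 10.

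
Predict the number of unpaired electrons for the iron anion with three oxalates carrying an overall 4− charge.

Summing ligand charges against the −4 overall charge gives an oxidation state of +2 for iron.
Fe sits in group 8, so the d-electron count is 8 − 2 = 6.
Counting donor atoms: 3×oxalate (bidentate) → 6 donors. Coordination number = 6.
The spin state decides the count: Oxalate is a weak-field ligand for a first-row metal, so the complex is high-spin.
An octahedral high-spin d⁶ ion is t₂g⁴e_g², giving 4 unpaired electrons.

4 unpaired electrons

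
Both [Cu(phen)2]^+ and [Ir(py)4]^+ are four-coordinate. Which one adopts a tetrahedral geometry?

[Cu(phen)2]^+

For [Cu(phen)2]^+: 1,10-phenanthroline is neutral; balancing the +1 overall charge requires Cu(I). Copper is a group-11 element; Cu(I) is therefore d¹⁰. A d¹⁰ ion has no crystal-field stabilisation preference between square planar and tetrahedral, so four ligands adopt the sterically favoured tetrahedral geometry. → tetrahedral.
For [Ir(py)4]^+: Summing ligand charges against the +1 overall charge gives an oxidation state of +1 for iridium. Group 9 minus oxidation state 1 gives a d⁸ configuration. A 5d d⁸ ion has a large crystal-field splitting; square planar leaves the high-energy d_{x²−y²} orbital empty and maximises CFSE. → square planar.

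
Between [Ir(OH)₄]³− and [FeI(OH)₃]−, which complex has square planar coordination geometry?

For [Ir(OH)₄]³−: Ligand charges: each hydroxide is −1. With an overall charge of −3 the iridium centre must be in the +1 oxidation state. Iridium is a group-9 element; Ir(I) is therefore d⁸. A 5d d⁸ ion has a large crystal-field splitting; square planar leaves the high-energy d_{x²−y²} orbital empty and maximises CFSE. → square planar.
For [FeI(OH)₃]−: Ligand charges: each iodide is −1; each hydroxide is −1. With an overall charge of −1 the iron centre must be in the +3 oxidation state. Fe sits in group 8, so the d-electron count is 8 − 3 = 5. A high-spin d⁵ ion has zero CFSE in either geometry, so four ligands adopt the sterically favoured tetrahedral geometry. → tetrahedral.

[Ir(OH)₄]³−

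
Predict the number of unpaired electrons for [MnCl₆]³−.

4 unpaired electrons

Each chloride is −1; balancing the −3 overall charge requires Mn(III).
Mn sits in group 7, so the d-electron count is 7 − 3 = 4.
The spin state decides the count: Chloride is a weak-field ligand for a first-row metal, so the complex is high-spin.
An octahedral high-spin d⁴ ion is t₂g³e_g¹, giving 4 unpaired electrons.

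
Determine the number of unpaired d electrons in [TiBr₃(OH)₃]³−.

1 unpaired electron

Each bromide is −1; each hydroxide is −1; balancing the −3 overall charge requires Ti(III).
Group 4 minus oxidation state 3 gives a d¹ configuration.
In an octahedral field the d¹ configuration is t₂g¹e_g⁰ (only one arrangement possible), giving 1 unpaired electron.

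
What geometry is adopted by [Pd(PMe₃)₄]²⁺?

square planar

Trimethylphosphine is neutral; balancing the +2 overall charge requires Pd(II).
Palladium is a group-10 element; Pd(II) is therefore d⁸.
With 4 monodentate ligands the coordination number is 4.
A 4d d⁸ ion has a large crystal-field splitting; square planar leaves the high-energy d_{x²−y²} orbital empty and maximises CFSE.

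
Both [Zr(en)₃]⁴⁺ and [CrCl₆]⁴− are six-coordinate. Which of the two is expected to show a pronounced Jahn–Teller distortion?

[Zr(en)₃]⁴⁺: Summing ligand charges against the +4 overall charge gives an oxidation state of +4 for zirconium. Group 4 minus oxidation state 4 gives a d⁰ configuration. The d⁰ configuration leaves the e_g set evenly filled (or empty) — no strong Jahn–Teller driving force.
[CrCl₆]⁴−: Summing ligand charges against the −4 overall charge gives an oxidation state of +2 for chromium. Cr sits in group 6, so the d-electron count is 6 − 2 = 4. Chloride is a weak-field ligand for a first-row metal, so the complex is high-spin. The t₂g³e_g¹ (high-spin) configuration has an unevenly filled e_g set; the Jahn–Teller theorem predicts a tetragonal distortion (typically axial elongation) to lift the degeneracy.

[CrCl₆]⁴−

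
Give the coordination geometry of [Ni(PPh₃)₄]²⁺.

Triphenylphosphine is neutral; balancing the +2 overall charge requires Ni(II).
Nickel is a group-10 element; Ni(II) is therefore d⁸.
Coordination number: 4.
Triphenylphosphine is a strong-field ligand (high in the spectrochemical series).
A 3d d⁸ ion with strong-field ligands gains enough CFSE to favour square planar over tetrahedral.

square planar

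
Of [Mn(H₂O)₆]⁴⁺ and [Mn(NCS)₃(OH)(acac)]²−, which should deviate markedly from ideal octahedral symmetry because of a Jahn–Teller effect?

[Mn(H₂O)₆]⁴⁺: Water is neutral; balancing the +4 overall charge requires Mn(IV). Mn sits in group 7, so the d-electron count is 7 − 4 = 3. The d³ configuration leaves the e_g set evenly filled (or empty) — no strong Jahn–Teller driving force.
[Mn(NCS)₃(OH)(acac)]²−: Ligand charges: each isothiocyanate is −1; each hydroxide is −1; each acetylacetonate is −1. With an overall charge of −2 the manganese centre must be in the +3 oxidation state. Manganese is a group-7 element; Mn(III) is therefore d⁴. Acetylacetonate, hydroxide, and isothiocyanate are weak-field ligands for a first-row metal, so the complex is high-spin. The t₂g³e_g¹ (high-spin) configuration has an unevenly filled e_g set; the Jahn–Teller theorem predicts a tetragonal distortion (typically axial elongation) to lift the degeneracy.

[Mn(NCS)₃(OH)(acac)]²−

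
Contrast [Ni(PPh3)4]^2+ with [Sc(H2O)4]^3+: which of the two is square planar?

For [Ni(PPh3)4]^2+: Summing ligand charges against the +2 overall charge gives an oxidation state of +2 for nickel. Ni sits in group 10, so the d-electron count is 10 − 2 = 8. Triphenylphosphine is a strong-field ligand (high in the spectrochemical series). A 3d d⁸ ion with strong-field ligands gains enough CFSE to favour square planar over tetrahedral. → square planar.
For [Sc(H2O)4]^3+: Ligand charges: water is neutral. With an overall charge of +3 the scandium centre must be in the +3 oxidation state. Sc sits in group 3, so the d-electron count is 3 − 3 = 0. A d⁰ ion has no crystal-field stabilisation preference between square planar and tetrahedral, so four ligands adopt the sterically favoured tetrahedral geometry. → tetrahedral.

[Ni(PPh3)4]^2+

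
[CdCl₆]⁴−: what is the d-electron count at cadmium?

Summing ligand charges against the −4 overall charge gives an oxidation state of +2 for cadmium.
Cd sits in group 12, so the d-electron count is 12 − 2 = 10.

d10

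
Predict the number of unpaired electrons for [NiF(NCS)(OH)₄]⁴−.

2

Summing ligand charges against the −4 overall charge gives an oxidation state of +2 for nickel.
Nickel is a group-10 element; Ni(II) is therefore d⁸.
In an octahedral field the d⁸ configuration is t₂g⁶e_g² (only one arrangement possible), giving 2 unpaired electrons.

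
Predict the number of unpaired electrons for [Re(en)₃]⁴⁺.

3

Ligand charges: ethylenediamine is neutral. With an overall charge of +4 the rhenium centre must be in the +4 oxidation state.
Rhenium is a group-7 element; Re(IV) is therefore d³.
Counting donor atoms: 3×ethylenediamine (bidentate) → 6 donors. Coordination number = 6.
In an octahedral field the d³ configuration is t₂g³e_g⁰ (only one arrangement possible), giving 3 unpaired electrons.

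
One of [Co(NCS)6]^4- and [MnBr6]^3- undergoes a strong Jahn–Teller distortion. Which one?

[Co(NCS)6]^4-: Summing ligand charges against the −4 overall charge gives an oxidation state of +2 for cobalt. Cobalt is a group-9 element; Co(II) is therefore d⁷. Isothiocyanate is a weak-field ligand for a first-row metal, so the complex is high-spin. The d⁷ configuration leaves the e_g set evenly filled (or empty) — no strong Jahn–Teller driving force.
[MnBr6]^3-: Each bromide is −1; balancing the −3 overall charge requires Mn(III). Manganese is a group-7 element; Mn(III) is therefore d⁴. Bromide is a weak-field ligand for a first-row metal, so the complex is high-spin. The t₂g³e_g¹ (high-spin) configuration has an unevenly filled e_g set; the Jahn–Teller theorem predicts a tetragonal distortion (typically axial elongation) to lift the degeneracy.

[MnBr6]^3-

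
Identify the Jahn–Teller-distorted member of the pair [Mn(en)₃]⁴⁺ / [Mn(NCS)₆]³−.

[Mn(en)₃]⁴⁺: Ligand charges: ethylenediamine is neutral. With an overall charge of +4 the manganese centre must be in the +4 oxidation state. Mn sits in group 7, so the d-electron count is 7 − 4 = 3. The d³ configuration leaves the e_g set evenly filled (or empty) — no strong Jahn–Teller driving force.
[Mn(NCS)₆]³−: Summing ligand charges against the −3 overall charge gives an oxidation state of +3 for manganese. Mn sits in group 7, so the d-electron count is 7 − 3 = 4. Isothiocyanate is a weak-field ligand for a first-row metal, so the complex is high-spin. The t₂g³e_g¹ (high-spin) configuration has an unevenly filled e_g set; the Jahn–Teller theorem predicts a tetragonal distortion (typically axial elongation) to lift the degeneracy.

[Mn(NCS)₆]³−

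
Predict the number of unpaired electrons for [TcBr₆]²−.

3 unpaired electrons

Ligand charges: each bromide is −1. With an overall charge of −2 the technetium centre must be in the +4 oxidation state.
Technetium is a group-7 element; Tc(IV) is therefore d³.
In an octahedral field the d³ configuration is t₂g³e_g⁰ (only one arrangement possible), giving 3 unpaired electrons.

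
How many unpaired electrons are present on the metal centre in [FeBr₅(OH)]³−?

5 unpaired electrons

Summing ligand charges against the −3 overall charge gives an oxidation state of +3 for iron.
Group 8 minus oxidation state 3 gives a d⁵ configuration.
The spin state decides the count: Bromide and hydroxide are weak-field ligands for a first-row metal, so the complex is high-spin.
An octahedral high-spin d⁵ ion is t₂g³e_g², giving 5 unpaired electrons.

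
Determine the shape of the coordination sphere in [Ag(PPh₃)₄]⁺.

Ligand charges: triphenylphosphine is neutral. With an overall charge of +1 the silver centre must be in the +1 oxidation state.
Silver is a group-11 element; Ag(I) is therefore d¹⁰.
With 4 monodentate ligands the coordination number is 4.
A d¹⁰ ion has no crystal-field stabilisation preference between square planar and tetrahedral, so four ligands adopt the sterically favoured tetrahedral geometry.

tetrahedral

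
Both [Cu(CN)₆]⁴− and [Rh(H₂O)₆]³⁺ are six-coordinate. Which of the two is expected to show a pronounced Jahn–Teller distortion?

[Cu(CN)₆]⁴−

[Cu(CN)₆]⁴−: Each cyanide is −1; balancing the −4 overall charge requires Cu(II). Group 11 minus oxidation state 2 gives a d⁹ configuration. The t₂g⁶e_g³ configuration has an unevenly filled e_g set; the Jahn–Teller theorem predicts a tetragonal distortion (typically axial elongation) to lift the degeneracy.
[Rh(H₂O)₆]³⁺: Summing ligand charges against the +3 overall charge gives an oxidation state of +3 for rhodium. Group 9 minus oxidation state 3 gives a d⁶ configuration. A 4d ion has a large Δₒ and is invariably low-spin. The d⁶ configuration leaves the e_g set evenly filled (or empty) — no strong Jahn–Teller driving force.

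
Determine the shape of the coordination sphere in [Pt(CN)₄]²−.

square planar

Ligand charges: each cyanide is −1. With an overall charge of −2 the platinum centre must be in the +2 oxidation state.
Group 10 minus oxidation state 2 gives a d⁸ configuration.
With 4 monodentate ligands the coordination number is 4.
A 5d d⁸ ion has a large crystal-field splitting; square planar leaves the high-energy d_{x²−y²} orbital empty and maximises CFSE.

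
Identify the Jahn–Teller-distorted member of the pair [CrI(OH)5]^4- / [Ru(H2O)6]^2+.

[CrI(OH)5]^4-

[CrI(OH)5]^4-: Each iodide is −1; each hydroxide is −1; balancing the −4 overall charge requires Cr(II). Chromium is a group-6 element; Cr(II) is therefore d⁴. Hydroxide and iodide are weak-field ligands for a first-row metal, so the complex is high-spin. The t₂g³e_g¹ (high-spin) configuration has an unevenly filled e_g set; the Jahn–Teller theorem predicts a tetragonal distortion (typically axial elongation) to lift the degeneracy.
[Ru(H2O)6]^2+: Ligand charges: water is neutral. With an overall charge of +2 the ruthenium centre must be in the +2 oxidation state. Ru sits in group 8, so the d-electron count is 8 − 2 = 6. A 4d ion has a large Δₒ and is invariably low-spin. The d⁶ configuration leaves the e_g set evenly filled (or empty) — no strong Jahn–Teller driving force.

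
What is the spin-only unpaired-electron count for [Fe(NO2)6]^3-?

1 unpaired electron

Ligand charges: each nitro (N-bound nitrite) is −1. With an overall charge of −3 the iron centre must be in the +3 oxidation state.
Fe sits in group 8, so the d-electron count is 8 − 3 = 5.
The spin state decides the count: Nitro (N-bound nitrite) is a strong-field ligand (high in the spectrochemical series) for a first-row metal, so the complex is low-spin.
An octahedral low-spin d⁵ ion is t₂g⁵e_g⁰, giving 1 unpaired electron.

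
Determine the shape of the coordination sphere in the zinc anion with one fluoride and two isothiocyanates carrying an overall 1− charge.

trigonal planar

Summing ligand charges against the −1 overall charge gives an oxidation state of +2 for zinc.
Zn sits in group 12, so the d-electron count is 12 − 2 = 10.
Coordination number: 3.
Three ligands around a d¹⁰ centre minimise repulsion in a trigonal-planar arrangement.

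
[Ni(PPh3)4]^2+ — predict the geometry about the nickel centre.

square planar

Summing ligand charges against the +2 overall charge gives an oxidation state of +2 for nickel.
Nickel is a group-10 element; Ni(II) is therefore d⁸.
Coordination number: 4.
Triphenylphosphine is a strong-field ligand (high in the spectrochemical series).
A 3d d⁸ ion with strong-field ligands gains enough CFSE to favour square planar over tetrahedral.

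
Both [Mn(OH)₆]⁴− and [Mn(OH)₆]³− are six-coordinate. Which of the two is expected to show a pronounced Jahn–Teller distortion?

[Mn(OH)₆]⁴−: Ligand charges: each hydroxide is −1. With an overall charge of −4 the manganese centre must be in the +2 oxidation state. Manganese is a group-7 element; Mn(II) is therefore d⁵. Hydroxide is a weak-field ligand for a first-row metal, so the complex is high-spin. The d⁵ configuration leaves the e_g set evenly filled (or empty) — no strong Jahn–Teller driving force.
[Mn(OH)₆]³−: Ligand charges: each hydroxide is −1. With an overall charge of −3 the manganese centre must be in the +3 oxidation state. Group 7 minus oxidation state 3 gives a d⁴ configuration. Hydroxide is a weak-field ligand for a first-row metal, so the complex is high-spin. The t₂g³e_g¹ (high-spin) configuration has an unevenly filled e_g set; the Jahn–Teller theorem predicts a tetragonal distortion (typically axial elongation) to lift the degeneracy.

[Mn(OH)₆]³−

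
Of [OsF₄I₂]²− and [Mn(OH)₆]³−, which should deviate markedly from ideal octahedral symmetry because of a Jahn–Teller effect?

[OsF₄I₂]²−: Ligand charges: each fluoride is −1; each iodide is −1. With an overall charge of −2 the osmium centre must be in the +4 oxidation state. Group 8 minus oxidation state 4 gives a d⁴ configuration. A 5d ion has a large Δₒ and is invariably low-spin. The d⁴ configuration leaves the e_g set evenly filled (or empty) — no strong Jahn–Teller driving force.
[Mn(OH)₆]³−: Each hydroxide is −1; balancing the −3 overall charge requires Mn(III). Manganese is a group-7 element; Mn(III) is therefore d⁴. Hydroxide is a weak-field ligand for a first-row metal, so the complex is high-spin. The t₂g³e_g¹ (high-spin) configuration has an unevenly filled e_g set; the Jahn–Teller theorem predicts a tetragonal distortion (typically axial elongation) to lift the degeneracy.

[Mn(OH)₆]³−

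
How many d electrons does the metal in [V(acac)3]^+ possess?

d1

Each acetylacetonate is −1; balancing the +1 overall charge requires V(IV).
Group 5 minus oxidation state 4 gives a d¹ configuration.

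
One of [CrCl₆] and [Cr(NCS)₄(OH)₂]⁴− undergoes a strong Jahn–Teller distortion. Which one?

[CrCl₆]: Ligand charges: each chloride is −1. With an overall charge of 0 the chromium centre must be in the +6 oxidation state. Group 6 minus oxidation state 6 gives a d⁰ configuration. The d⁰ configuration leaves the e_g set evenly filled (or empty) — no strong Jahn–Teller driving force.
[Cr(NCS)₄(OH)₂]⁴−: Each isothiocyanate is −1; each hydroxide is −1; balancing the −4 overall charge requires Cr(II). Cr sits in group 6, so the d-electron count is 6 − 2 = 4. Hydroxide and isothiocyanate are weak-field ligands for a first-row metal, so the complex is high-spin. The t₂g³e_g¹ (high-spin) configuration has an unevenly filled e_g set; the Jahn–Teller theorem predicts a tetragonal distortion (typically axial elongation) to lift the degeneracy.

[Cr(NCS)₄(OH)₂]⁴−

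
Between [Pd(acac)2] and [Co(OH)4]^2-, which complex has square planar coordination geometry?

[Pd(acac)2]

For [Pd(acac)2]: Each acetylacetonate is −1; balancing the 0 overall charge requires Pd(II). Group 10 minus oxidation state 2 gives a d⁸ configuration. A 4d d⁸ ion has a large crystal-field splitting; square planar leaves the high-energy d_{x²−y²} orbital empty and maximises CFSE. → square planar.
For [Co(OH)4]^2-: Ligand charges: each hydroxide is −1. With an overall charge of −2 the cobalt centre must be in the +2 oxidation state. Cobalt is a group-9 element; Co(II) is therefore d⁷. For a high-spin 3d d⁷ ion with weak-field ligands the small Δₜ gives little square-planar CFSE advantage, so four ligands adopt the sterically favoured tetrahedral geometry. → tetrahedral.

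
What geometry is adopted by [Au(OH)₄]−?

square planar

Each hydroxide is −1; balancing the −1 overall charge requires Au(III).
Au sits in group 11, so the d-electron count is 11 − 3 = 8.
Coordination number: 4.
A 5d d⁸ ion has a large crystal-field splitting; square planar leaves the high-energy d_{x²−y²} orbital empty and maximises CFSE.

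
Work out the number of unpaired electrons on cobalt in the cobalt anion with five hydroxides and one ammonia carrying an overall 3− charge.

3

Summing ligand charges against the −3 overall charge gives an oxidation state of +2 for cobalt.
Co sits in group 9, so the d-electron count is 9 − 2 = 7.
The spin state decides the count: Hydroxide is a weak-field ligand for a first-row metal, so the complex is high-spin.
An octahedral high-spin d⁷ ion is t₂g⁵e_g², giving 3 unpaired electrons.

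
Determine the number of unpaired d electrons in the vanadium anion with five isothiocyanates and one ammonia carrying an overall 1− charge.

1

Summing ligand charges against the −1 overall charge gives an oxidation state of +4 for vanadium.
Vanadium is a group-5 element; V(IV) is therefore d¹.
In an octahedral field the d¹ configuration is t₂g¹e_g⁰ (only one arrangement possible), giving 1 unpaired electron.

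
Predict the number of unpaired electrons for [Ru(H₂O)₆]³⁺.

Ligand charges: water is neutral. With an overall charge of +3 the ruthenium centre must be in the +3 oxidation state.
Group 8 minus oxidation state 3 gives a d⁵ configuration.
The spin state decides the count: a 4d ion has a large Δₒ and is invariably low-spin.
An octahedral low-spin d⁵ ion is t₂g⁵e_g⁰, giving 1 unpaired electron.

1 unpaired electron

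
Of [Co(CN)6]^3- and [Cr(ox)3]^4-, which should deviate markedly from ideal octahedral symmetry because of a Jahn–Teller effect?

[Co(CN)6]^3-: Each cyanide is −1; balancing the −3 overall charge requires Co(III). Co sits in group 9, so the d-electron count is 9 − 3 = 6. Co(III) has an exceptionally large octahedral splitting and is low-spin with essentially every ligand except fluoride. The d⁶ configuration leaves the e_g set evenly filled (or empty) — no strong Jahn–Teller driving force.
[Cr(ox)3]^4-: Each oxalate is −2; balancing the −4 overall charge requires Cr(II). Chromium is a group-6 element; Cr(II) is therefore d⁴. Oxalate is a weak-field ligand for a first-row metal, so the complex is high-spin. The t₂g³e_g¹ (high-spin) configuration has an unevenly filled e_g set; the Jahn–Teller theorem predicts a tetragonal distortion (typically axial elongation) to lift the degeneracy.

[Cr(ox)3]^4-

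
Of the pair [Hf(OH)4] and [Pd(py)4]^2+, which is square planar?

For [Hf(OH)4]: Each hydroxide is −1; balancing the 0 overall charge requires Hf(IV). Hf sits in group 4, so the d-electron count is 4 − 4 = 0. A d⁰ ion has no crystal-field stabilisation preference between square planar and tetrahedral, so four ligands adopt the sterically favoured tetrahedral geometry. → tetrahedral.
For [Pd(py)4]^2+: Summing ligand charges against the +2 overall charge gives an oxidation state of +2 for palladium. Pd sits in group 10, so the d-electron count is 10 − 2 = 8. A 4d d⁸ ion has a large crystal-field splitting; square planar leaves the high-energy d_{x²−y²} orbital empty and maximises CFSE. → square planar.

[Pd(py)4]^2+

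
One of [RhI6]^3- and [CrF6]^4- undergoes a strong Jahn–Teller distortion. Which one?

[CrF6]^4-

[RhI6]^3-: Ligand charges: each iodide is −1. With an overall charge of −3 the rhodium centre must be in the +3 oxidation state. Group 9 minus oxidation state 3 gives a d⁶ configuration. A 4d ion has a large Δₒ and is invariably low-spin. The d⁶ configuration leaves the e_g set evenly filled (or empty) — no strong Jahn–Teller driving force.
[CrF6]^4-: Each fluoride is −1; balancing the −4 overall charge requires Cr(II). Cr sits in group 6, so the d-electron count is 6 − 2 = 4. Fluoride is a weak-field ligand for a first-row metal, so the complex is high-spin. The t₂g³e_g¹ (high-spin) configuration has an unevenly filled e_g set; the Jahn–Teller theorem predicts a tetragonal distortion (typically axial elongation) to lift the degeneracy.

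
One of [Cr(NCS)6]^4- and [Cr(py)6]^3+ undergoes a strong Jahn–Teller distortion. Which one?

[Cr(NCS)6]^4-: Ligand charges: each isothiocyanate is −1. With an overall charge of −4 the chromium centre must be in the +2 oxidation state. Cr sits in group 6, so the d-electron count is 6 − 2 = 4. Isothiocyanate is a weak-field ligand for a first-row metal, so the complex is high-spin. The t₂g³e_g¹ (high-spin) configuration has an unevenly filled e_g set; the Jahn–Teller theorem predicts a tetragonal distortion (typically axial elongation) to lift the degeneracy.
[Cr(py)6]^3+: Ligand charges: pyridine is neutral. With an overall charge of +3 the chromium centre must be in the +3 oxidation state. Group 6 minus oxidation state 3 gives a d³ configuration. The d³ configuration leaves the e_g set evenly filled (or empty) — no strong Jahn–Teller driving force.

[Cr(NCS)6]^4-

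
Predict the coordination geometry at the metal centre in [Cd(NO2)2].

linear

Each nitro (N-bound nitrite) is −1; balancing the 0 overall charge requires Cd(II).
Cadmium is a group-12 element; Cd(II) is therefore d¹⁰.
Coordination number: 2.
A d¹⁰ ion with only two ligands adopts a linear arrangement (sp hybridisation; no CFSE preference).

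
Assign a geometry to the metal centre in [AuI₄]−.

square planar

Each iodide is −1; balancing the −1 overall charge requires Au(III).
Au sits in group 11, so the d-electron count is 11 − 3 = 8.
With 4 monodentate ligands the coordination number is 4.
A 5d d⁸ ion has a large crystal-field splitting; square planar leaves the high-energy d_{x²−y²} orbital empty and maximises CFSE.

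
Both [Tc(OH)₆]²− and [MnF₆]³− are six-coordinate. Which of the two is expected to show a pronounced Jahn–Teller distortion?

[Tc(OH)₆]²−: Each hydroxide is −1; balancing the −2 overall charge requires Tc(IV). Group 7 minus oxidation state 4 gives a d³ configuration. The d³ configuration leaves the e_g set evenly filled (or empty) — no strong Jahn–Teller driving force.
[MnF₆]³−: Each fluoride is −1; balancing the −3 overall charge requires Mn(III). Manganese is a group-7 element; Mn(III) is therefore d⁴. Fluoride is a weak-field ligand for a first-row metal, so the complex is high-spin. The t₂g³e_g¹ (high-spin) configuration has an unevenly filled e_g set; the Jahn–Teller theorem predicts a tetragonal distortion (typically axial elongation) to lift the degeneracy.

[MnF₆]³−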